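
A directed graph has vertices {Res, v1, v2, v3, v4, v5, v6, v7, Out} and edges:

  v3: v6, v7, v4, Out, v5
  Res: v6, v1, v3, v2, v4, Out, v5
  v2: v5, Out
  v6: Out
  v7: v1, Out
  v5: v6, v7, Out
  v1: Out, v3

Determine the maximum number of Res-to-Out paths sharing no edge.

Assign every edge capacity 1; by Menger, the answer equals the max flow.
Path Res→Out (+1); total 1.
Path Res→v1→Out (+1); total 2.
Path Res→v2→Out (+1); total 3.
Path Res→v3→Out (+1); total 4.
Path Res→v5→Out (+1); total 5.
Path Res→v6→Out (+1); total 6.
No residual Res→Out path; max flow = 6.
Certifying cut of size 6: {Res→Out, Res→v1, Res→v2, Res→v3, Res→v5, Res→v6}.

6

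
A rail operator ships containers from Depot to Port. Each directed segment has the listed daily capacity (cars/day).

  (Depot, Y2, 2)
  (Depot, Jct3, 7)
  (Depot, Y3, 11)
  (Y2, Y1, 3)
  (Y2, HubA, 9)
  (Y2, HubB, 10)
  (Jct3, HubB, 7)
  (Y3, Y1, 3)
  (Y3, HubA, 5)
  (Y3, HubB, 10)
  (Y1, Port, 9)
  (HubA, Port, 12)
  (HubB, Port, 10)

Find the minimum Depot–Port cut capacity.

20

Augment Depot→Y2→Y1→Port: bottleneck 2, flow now 2.
Augment Depot→Jct3→HubB→Port: bottleneck 7, flow now 9.
Augment Depot→Y3→Y1→Port: bottleneck 3, flow now 12.
Augment Depot→Y3→HubA→Port: bottleneck 5, flow now 17.
Augment Depot→Y3→HubB→Port: bottleneck 3, flow now 20.
No augmenting path remains; maximum flow = 20.
By max-flow min-cut, the minimum cut capacity equals the max flow.
In the residual graph, reachable from Depot: {Depot}.
Min-cut edges: Depot→Y2 (2), Depot→Jct3 (7), Depot→Y3 (11); capacity 2 + 7 + 11 = 20.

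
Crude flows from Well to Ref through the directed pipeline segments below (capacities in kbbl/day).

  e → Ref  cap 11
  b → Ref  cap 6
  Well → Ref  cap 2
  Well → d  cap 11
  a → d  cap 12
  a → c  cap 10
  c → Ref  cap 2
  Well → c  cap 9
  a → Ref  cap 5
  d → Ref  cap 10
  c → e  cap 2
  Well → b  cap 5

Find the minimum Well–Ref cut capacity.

21

Augment Well→Ref: bottleneck 2, flow now 2.
Augment Well→b→Ref: bottleneck 5, flow now 7.
Augment Well→c→Ref: bottleneck 2, flow now 9.
Augment Well→d→Ref: bottleneck 10, flow now 19.
Augment Well→c→e→Ref: bottleneck 2, flow now 21.
No augmenting path remains; maximum flow = 21.
By max-flow min-cut, the minimum cut capacity equals the max flow.
In the residual graph, reachable from Well: {Well, c, d}.
Min-cut edges: Well→b (5), Well→Ref (2), c→e (2), c→Ref (2), d→Ref (10); capacity 5 + 2 + 2 + 2 + 10 = 21.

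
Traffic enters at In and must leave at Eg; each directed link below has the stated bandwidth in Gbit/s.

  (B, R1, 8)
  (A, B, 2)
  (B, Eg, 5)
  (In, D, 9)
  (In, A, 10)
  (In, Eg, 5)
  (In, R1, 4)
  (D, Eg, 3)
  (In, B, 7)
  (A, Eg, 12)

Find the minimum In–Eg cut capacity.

23

Augment In→Eg: bottleneck 5, flow now 5.
Augment In→B→Eg: bottleneck 5, flow now 10.
Augment In→A→Eg: bottleneck 10, flow now 20.
Augment In→D→Eg: bottleneck 3, flow now 23.
No augmenting path remains; maximum flow = 23.
By max-flow min-cut, the minimum cut capacity equals the max flow.
In the residual graph, reachable from In: {In, B, D, R1}.
Min-cut edges: In→A (10), In→Eg (5), B→Eg (5), D→Eg (3); capacity 10 + 5 + 5 + 3 = 23.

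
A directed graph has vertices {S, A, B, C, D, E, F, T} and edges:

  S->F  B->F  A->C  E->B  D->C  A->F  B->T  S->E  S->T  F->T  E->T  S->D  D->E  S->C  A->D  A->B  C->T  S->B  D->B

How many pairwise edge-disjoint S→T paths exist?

Assign every edge capacity 1; by Menger, the answer equals the max flow.
Path S→T (+1); total 1.
Path S→B→T (+1); total 2.
Path S→C→T (+1); total 3.
Path S→E→T (+1); total 4.
Path S→F→T (+1); total 5.
No residual S→T path; max flow = 5.
Certifying cut of size 5: {B→T, C→T, E→T, F→T, S→T}.

5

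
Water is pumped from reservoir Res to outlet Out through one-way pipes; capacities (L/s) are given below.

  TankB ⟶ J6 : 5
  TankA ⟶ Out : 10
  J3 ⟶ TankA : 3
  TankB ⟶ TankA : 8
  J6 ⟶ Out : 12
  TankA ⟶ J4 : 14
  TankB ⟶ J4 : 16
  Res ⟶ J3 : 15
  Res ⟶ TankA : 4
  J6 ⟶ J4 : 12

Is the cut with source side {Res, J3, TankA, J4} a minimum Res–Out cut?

Given cut capacity: 10 = 10.
Augment Res→TankA→Out: bottleneck 4, flow now 4.
Augment Res→J3→TankA→Out: bottleneck 3, flow now 7.
No augmenting path remains; maximum flow = 7.
In the residual graph, reachable from Res: {Res, J3}.
Min-cut edges: Res→TankA (4), J3→TankA (3); capacity 4 + 3 = 7.
Cut capacity 10 exceeds the max flow 7, so it is not minimum.

No — its capacity is 10, but the minimum cut has capacity 7.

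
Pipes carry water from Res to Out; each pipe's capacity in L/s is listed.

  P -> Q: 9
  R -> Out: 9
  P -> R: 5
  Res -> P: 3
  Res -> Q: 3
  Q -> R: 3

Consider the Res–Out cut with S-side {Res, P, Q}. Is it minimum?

Given cut capacity: 5 + 3 = 8.
Augment Res→P→R→Out: bottleneck 3, flow now 3.
Augment Res→Q→R→Out: bottleneck 3, flow now 6.
No augmenting path remains; maximum flow = 6.
In the residual graph, reachable from Res: {Res}.
Min-cut edges: Res→P (3), Res→Q (3); capacity 3 + 3 = 6.
Cut capacity 8 exceeds the max flow 6, so it is not minimum.

No — its capacity is 8, but the minimum cut has capacity 6.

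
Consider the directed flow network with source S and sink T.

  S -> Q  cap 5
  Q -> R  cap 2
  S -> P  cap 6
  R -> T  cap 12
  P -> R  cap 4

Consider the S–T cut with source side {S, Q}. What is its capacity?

Edges leaving {S, Q}: S→P (6), Q→R (2).
Cut capacity = 6 + 2 = 8.

8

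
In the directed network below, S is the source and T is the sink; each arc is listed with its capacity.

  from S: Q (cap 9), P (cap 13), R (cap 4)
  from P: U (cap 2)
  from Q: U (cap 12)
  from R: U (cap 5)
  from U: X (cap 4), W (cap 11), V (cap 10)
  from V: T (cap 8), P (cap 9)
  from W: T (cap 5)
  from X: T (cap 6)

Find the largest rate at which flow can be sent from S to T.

15

Augment S→P→U→V→T: bottleneck 2, flow now 2.
Augment S→Q→U→V→T: bottleneck 6, flow now 8.
Augment S→Q→U→W→T: bottleneck 3, flow now 11.
Augment S→R→U→W→T: bottleneck 2, flow now 13.
Augment S→R→U→X→T: bottleneck 2, flow now 15.
No augmenting path remains; maximum flow = 15.
In the residual graph, reachable from S: {S, P}.
Min-cut edges: S→Q (9), S→R (4), P→U (2); capacity 9 + 4 + 2 = 15.
This cut is saturated, so no flow can exceed 15.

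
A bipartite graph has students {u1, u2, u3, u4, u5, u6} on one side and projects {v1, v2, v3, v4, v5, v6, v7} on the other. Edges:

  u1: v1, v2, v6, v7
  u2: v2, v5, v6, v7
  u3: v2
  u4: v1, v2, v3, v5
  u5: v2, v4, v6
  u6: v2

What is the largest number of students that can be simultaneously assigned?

5

Unit-capacity flow: source→left, listed edges, right→sink; max matching = max flow.
Augmenting path u1→v1 (+1); matched 1.
Augmenting path u2→v2 (+1); matched 2.
Augmenting path u4→v3 (+1); matched 3.
Augmenting path u5→v4 (+1); matched 4.
Augmenting path u3→v2→u2→v5 (+1); matched 5.
No augmenting path remains; maximum matching = 5.
König certificate: {u1, u2, u4, u5, v2} is a vertex cover of size 5 (every listed pair touches it), so no matching can be larger.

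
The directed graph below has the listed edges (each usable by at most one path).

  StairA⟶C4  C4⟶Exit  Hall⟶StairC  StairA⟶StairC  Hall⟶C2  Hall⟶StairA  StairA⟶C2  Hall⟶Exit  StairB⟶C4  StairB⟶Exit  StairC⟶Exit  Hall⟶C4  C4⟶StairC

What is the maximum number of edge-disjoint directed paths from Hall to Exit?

3

Assign every edge capacity 1; by Menger, the answer equals the max flow.
Path Hall→Exit (+1); total 1.
Path Hall→C4→Exit (+1); total 2.
Path Hall→StairC→Exit (+1); total 3.
No residual Hall→Exit path; max flow = 3.
Certifying cut of size 3: {C4→Exit, Hall→Exit, StairC→Exit}.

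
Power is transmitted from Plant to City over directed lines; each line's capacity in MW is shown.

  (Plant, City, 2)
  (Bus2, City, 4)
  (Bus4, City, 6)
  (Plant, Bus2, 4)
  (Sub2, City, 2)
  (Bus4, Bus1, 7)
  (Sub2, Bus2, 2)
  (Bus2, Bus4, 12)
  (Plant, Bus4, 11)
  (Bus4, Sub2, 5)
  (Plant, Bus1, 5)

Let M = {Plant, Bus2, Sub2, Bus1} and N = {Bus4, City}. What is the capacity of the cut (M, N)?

31

Edges leaving {Plant, Bus2, Sub2, Bus1}: Plant→Bus4 (11), Plant→City (2), Bus2→Bus4 (12), Bus2→City (4), Sub2→City (2).
Cut capacity = 11 + 2 + 12 + 4 + 2 = 31.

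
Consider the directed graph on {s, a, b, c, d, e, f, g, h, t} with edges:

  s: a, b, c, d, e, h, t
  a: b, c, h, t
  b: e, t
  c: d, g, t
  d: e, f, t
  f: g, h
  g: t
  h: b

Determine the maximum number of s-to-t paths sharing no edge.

Assign every edge capacity 1; by Menger, the answer equals the max flow.
Path s→t (+1); total 1.
Path s→a→t (+1); total 2.
Path s→b→t (+1); total 3.
Path s→c→t (+1); total 4.
Path s→d→t (+1); total 5.
No residual s→t path; max flow = 5.
Certifying cut of size 5: {b→t, s→a, s→c, s→d, s→t}.

5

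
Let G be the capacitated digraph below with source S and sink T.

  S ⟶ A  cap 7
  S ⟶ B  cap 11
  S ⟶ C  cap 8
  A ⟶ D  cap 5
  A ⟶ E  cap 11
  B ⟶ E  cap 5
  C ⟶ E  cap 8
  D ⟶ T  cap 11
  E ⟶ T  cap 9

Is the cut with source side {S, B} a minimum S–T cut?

No — its capacity is 20, but the minimum cut has capacity 14.

Given cut capacity: 7 + 8 + 5 = 20.
Augment S→A→D→T: bottleneck 5, flow now 5.
Augment S→A→E→T: bottleneck 2, flow now 7.
Augment S→B→E→T: bottleneck 5, flow now 12.
Augment S→C→E→T: bottleneck 2, flow now 14.
No augmenting path remains; maximum flow = 14.
In the residual graph, reachable from S: {S, A, B, C, E}.
Min-cut edges: A→D (5), E→T (9); capacity 5 + 9 = 14.
Cut capacity 20 exceeds the max flow 14, so it is not minimum.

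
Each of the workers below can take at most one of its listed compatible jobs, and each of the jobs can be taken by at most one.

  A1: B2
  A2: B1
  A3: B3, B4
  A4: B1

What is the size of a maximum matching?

Unit-capacity flow: source→left, listed edges, right→sink; max matching = max flow.
Augmenting path A1→B2 (+1); matched 1.
Augmenting path A2→B1 (+1); matched 2.
Augmenting path A3→B3 (+1); matched 3.
No augmenting path remains; maximum matching = 3.
König certificate: {A1, A3, B1} is a vertex cover of size 3 (every listed pair touches it), so no matching can be larger.

3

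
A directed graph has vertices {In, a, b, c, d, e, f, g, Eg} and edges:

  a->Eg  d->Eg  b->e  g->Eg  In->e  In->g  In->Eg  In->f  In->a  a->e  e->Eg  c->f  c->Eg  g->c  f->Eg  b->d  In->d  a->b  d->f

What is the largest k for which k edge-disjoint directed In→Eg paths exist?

6

Assign every edge capacity 1; by Menger, the answer equals the max flow.
Path In→Eg (+1); total 1.
Path In→a→Eg (+1); total 2.
Path In→d→Eg (+1); total 3.
Path In→e→Eg (+1); total 4.
Path In→f→Eg (+1); total 5.
Path In→g→Eg (+1); total 6.
No residual In→Eg path; max flow = 6.
Certifying cut of size 6: {In→Eg, In→a, In→d, In→e, In→f, In→g}.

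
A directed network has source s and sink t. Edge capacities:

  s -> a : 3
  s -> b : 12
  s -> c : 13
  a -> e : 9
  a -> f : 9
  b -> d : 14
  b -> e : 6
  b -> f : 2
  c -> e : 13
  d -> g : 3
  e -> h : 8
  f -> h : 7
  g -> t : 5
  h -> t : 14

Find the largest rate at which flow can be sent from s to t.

16

Augment s→a→e→h→t: bottleneck 3, flow now 3.
Augment s→b→d→g→t: bottleneck 3, flow now 6.
Augment s→b→e→h→t: bottleneck 5, flow now 11.
Augment s→b→f→h→t: bottleneck 2, flow now 13.
Augment s→b→e→a→f→h→t: bottleneck 1, flow now 14. (uses reverse residual edge)
Augment s→c→e→a→f→h→t: bottleneck 2, flow now 16. (uses reverse residual edge)
No augmenting path remains; maximum flow = 16.
In the residual graph, reachable from s: {s, b, c, d, e}.
Min-cut edges: s→a (3), b→f (2), d→g (3), e→h (8); capacity 3 + 2 + 3 + 8 = 16.
This cut is saturated, so no flow can exceed 16.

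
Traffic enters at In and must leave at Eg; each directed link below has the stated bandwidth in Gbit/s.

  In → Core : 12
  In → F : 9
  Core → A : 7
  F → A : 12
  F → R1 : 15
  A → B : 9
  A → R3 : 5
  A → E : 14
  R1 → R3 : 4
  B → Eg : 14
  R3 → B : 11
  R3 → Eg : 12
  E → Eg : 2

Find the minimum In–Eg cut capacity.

Augment In→Core→A→B→Eg: bottleneck 7, flow now 7.
Augment In→F→A→B→Eg: bottleneck 2, flow now 9.
Augment In→F→A→R3→Eg: bottleneck 5, flow now 14.
Augment In→F→A→E→Eg: bottleneck 2, flow now 16.
No augmenting path remains; maximum flow = 16.
By max-flow min-cut, the minimum cut capacity equals the max flow.
In the residual graph, reachable from In: {In, Core}.
Min-cut edges: In→F (9), Core→A (7); capacity 9 + 7 = 16.

16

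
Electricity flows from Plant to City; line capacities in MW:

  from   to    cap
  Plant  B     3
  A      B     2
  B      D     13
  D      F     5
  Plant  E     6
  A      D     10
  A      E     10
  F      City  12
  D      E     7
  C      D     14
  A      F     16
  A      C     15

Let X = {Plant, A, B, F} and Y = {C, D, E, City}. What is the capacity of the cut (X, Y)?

66

Edges leaving {Plant, A, B, F}: Plant→E (6), A→C (15), A→D (10), A→E (10), B→D (13), F→City (12).
Cut capacity = 6 + 15 + 10 + 10 + 13 + 12 = 66.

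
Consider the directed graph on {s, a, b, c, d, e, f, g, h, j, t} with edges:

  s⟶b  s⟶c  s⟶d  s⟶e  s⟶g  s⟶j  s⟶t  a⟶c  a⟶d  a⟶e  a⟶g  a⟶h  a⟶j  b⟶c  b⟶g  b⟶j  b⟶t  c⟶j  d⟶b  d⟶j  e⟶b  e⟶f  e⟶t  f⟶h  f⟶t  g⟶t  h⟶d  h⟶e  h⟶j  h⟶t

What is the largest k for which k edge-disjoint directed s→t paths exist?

4

Assign every edge capacity 1; by Menger, the answer equals the max flow.
Path s→t (+1); total 1.
Path s→b→t (+1); total 2.
Path s→e→t (+1); total 3.
Path s→g→t (+1); total 4.
No residual s→t path; max flow = 4.
Certifying cut of size 4: {b→t, g→t, s→e, s→t}.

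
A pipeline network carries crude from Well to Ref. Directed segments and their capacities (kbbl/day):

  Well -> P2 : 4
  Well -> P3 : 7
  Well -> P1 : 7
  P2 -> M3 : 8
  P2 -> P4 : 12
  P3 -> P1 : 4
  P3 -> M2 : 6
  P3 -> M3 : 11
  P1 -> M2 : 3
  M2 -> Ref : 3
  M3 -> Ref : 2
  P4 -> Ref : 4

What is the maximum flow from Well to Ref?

Augment Well→P2→M3→Ref: bottleneck 2, flow now 2.
Augment Well→P2→P4→Ref: bottleneck 2, flow now 4.
Augment Well→P3→M2→Ref: bottleneck 3, flow now 7.
Augment Well→P3→M3→P2→P4→Ref: bottleneck 2, flow now 9. (uses reverse residual edge)
No augmenting path remains; maximum flow = 9.
In the residual graph, reachable from Well: {Well, P3, P1, M2, M3}.
Min-cut edges: Well→P2 (4), M2→Ref (3), M3→Ref (2); capacity 4 + 3 + 2 = 9.
This cut is saturated, so no flow can exceed 9.

9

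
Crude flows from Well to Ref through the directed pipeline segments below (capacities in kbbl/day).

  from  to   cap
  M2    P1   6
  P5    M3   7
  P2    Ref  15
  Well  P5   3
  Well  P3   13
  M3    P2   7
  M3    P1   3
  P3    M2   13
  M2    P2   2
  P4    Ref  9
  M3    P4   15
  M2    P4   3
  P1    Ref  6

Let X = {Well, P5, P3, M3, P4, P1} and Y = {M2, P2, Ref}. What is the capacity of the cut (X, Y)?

Edges leaving {Well, P5, P3, M3, P4, P1}: P3→M2 (13), M3→P2 (7), P4→Ref (9), P1→Ref (6).
Cut capacity = 13 + 7 + 9 + 6 = 35.

35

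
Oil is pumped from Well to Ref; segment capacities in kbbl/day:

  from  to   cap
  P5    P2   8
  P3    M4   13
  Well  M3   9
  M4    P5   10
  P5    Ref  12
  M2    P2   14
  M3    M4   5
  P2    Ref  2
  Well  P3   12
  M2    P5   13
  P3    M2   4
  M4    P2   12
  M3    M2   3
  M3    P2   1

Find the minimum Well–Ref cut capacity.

Augment Well→M3→P2→Ref: bottleneck 1, flow now 1.
Augment Well→M3→M4→P2→Ref: bottleneck 1, flow now 2.
Augment Well→M3→M4→P5→Ref: bottleneck 4, flow now 6.
Augment Well→M3→M2→P5→Ref: bottleneck 3, flow now 9.
Augment Well→P3→M4→P5→Ref: bottleneck 5, flow now 14.
No augmenting path remains; maximum flow = 14.
By max-flow min-cut, the minimum cut capacity equals the max flow.
In the residual graph, reachable from Well: {Well, M3, P3, M4, M2, P2, P5}.
Min-cut edges: P2→Ref (2), P5→Ref (12); capacity 2 + 12 = 14.

14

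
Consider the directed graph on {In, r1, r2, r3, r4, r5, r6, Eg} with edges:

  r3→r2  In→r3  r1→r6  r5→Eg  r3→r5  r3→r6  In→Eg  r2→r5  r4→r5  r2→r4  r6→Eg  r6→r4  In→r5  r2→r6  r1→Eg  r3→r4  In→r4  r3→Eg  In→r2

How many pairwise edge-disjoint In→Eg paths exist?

Assign every edge capacity 1; by Menger, the answer equals the max flow.
Path In→Eg (+1); total 1.
Path In→r3→Eg (+1); total 2.
Path In→r5→Eg (+1); total 3.
Path In→r2→r6→Eg (+1); total 4.
No residual In→Eg path; max flow = 4.
Certifying cut of size 4: {In→Eg, In→r2, In→r3, r5→Eg}.

4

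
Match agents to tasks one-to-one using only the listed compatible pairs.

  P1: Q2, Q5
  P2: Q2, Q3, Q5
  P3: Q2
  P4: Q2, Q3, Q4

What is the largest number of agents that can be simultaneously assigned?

Unit-capacity flow: source→left, listed edges, right→sink; max matching = max flow.
Augmenting path P1→Q2 (+1); matched 1.
Augmenting path P2→Q3 (+1); matched 2.
Augmenting path P4→Q4 (+1); matched 3.
Augmenting path P3→Q2→P1→Q5 (+1); matched 4.
No augmenting path remains; maximum matching = 4.
König certificate: {P1, P2, P3, P4} is a vertex cover of size 4 (every listed pair touches it), so no matching can be larger.

4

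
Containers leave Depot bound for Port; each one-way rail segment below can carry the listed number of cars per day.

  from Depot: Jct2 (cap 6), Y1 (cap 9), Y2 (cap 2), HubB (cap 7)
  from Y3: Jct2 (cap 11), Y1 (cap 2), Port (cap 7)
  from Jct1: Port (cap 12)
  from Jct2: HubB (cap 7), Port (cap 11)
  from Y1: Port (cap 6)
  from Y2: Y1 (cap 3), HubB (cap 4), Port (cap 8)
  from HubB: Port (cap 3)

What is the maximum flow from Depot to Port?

Augment Depot→Jct2→Port: bottleneck 6, flow now 6.
Augment Depot→Y1→Port: bottleneck 6, flow now 12.
Augment Depot→Y2→Port: bottleneck 2, flow now 14.
Augment Depot→HubB→Port: bottleneck 3, flow now 17.
No augmenting path remains; maximum flow = 17.
In the residual graph, reachable from Depot: {Depot, Y1, HubB}.
Min-cut edges: Depot→Jct2 (6), Depot→Y2 (2), Y1→Port (6), HubB→Port (3); capacity 6 + 2 + 6 + 3 = 17.
This cut is saturated, so no flow can exceed 17.

17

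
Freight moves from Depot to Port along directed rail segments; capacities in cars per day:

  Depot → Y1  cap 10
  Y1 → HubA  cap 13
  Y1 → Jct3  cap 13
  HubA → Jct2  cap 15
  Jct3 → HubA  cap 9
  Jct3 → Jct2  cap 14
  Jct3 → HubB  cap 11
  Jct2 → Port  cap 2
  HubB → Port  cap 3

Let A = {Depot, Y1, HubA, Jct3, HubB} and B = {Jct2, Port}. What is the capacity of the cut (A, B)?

Edges leaving {Depot, Y1, HubA, Jct3, HubB}: HubA→Jct2 (15), Jct3→Jct2 (14), HubB→Port (3).
Cut capacity = 15 + 14 + 3 = 32.

32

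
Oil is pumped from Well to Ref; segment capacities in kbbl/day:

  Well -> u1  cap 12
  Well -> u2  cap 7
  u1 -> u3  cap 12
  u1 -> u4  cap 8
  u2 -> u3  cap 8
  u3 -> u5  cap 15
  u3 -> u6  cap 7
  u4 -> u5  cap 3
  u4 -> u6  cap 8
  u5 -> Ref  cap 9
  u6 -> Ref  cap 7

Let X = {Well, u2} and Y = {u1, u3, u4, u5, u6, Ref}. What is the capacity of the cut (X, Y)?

20

Edges leaving {Well, u2}: Well→u1 (12), u2→u3 (8).
Cut capacity = 12 + 8 = 20.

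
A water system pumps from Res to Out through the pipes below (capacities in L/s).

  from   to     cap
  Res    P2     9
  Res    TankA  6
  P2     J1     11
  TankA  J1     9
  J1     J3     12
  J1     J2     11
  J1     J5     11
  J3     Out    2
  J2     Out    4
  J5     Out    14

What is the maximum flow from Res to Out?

Augment Res→P2→J1→J3→Out: bottleneck 2, flow now 2.
Augment Res→P2→J1→J2→Out: bottleneck 4, flow now 6.
Augment Res→P2→J1→J5→Out: bottleneck 3, flow now 9.
Augment Res→TankA→J1→J5→Out: bottleneck 6, flow now 15.
No augmenting path remains; maximum flow = 15.
In the residual graph, reachable from Res: {Res}.
Min-cut edges: Res→P2 (9), Res→TankA (6); capacity 9 + 6 = 15.
This cut is saturated, so no flow can exceed 15.

15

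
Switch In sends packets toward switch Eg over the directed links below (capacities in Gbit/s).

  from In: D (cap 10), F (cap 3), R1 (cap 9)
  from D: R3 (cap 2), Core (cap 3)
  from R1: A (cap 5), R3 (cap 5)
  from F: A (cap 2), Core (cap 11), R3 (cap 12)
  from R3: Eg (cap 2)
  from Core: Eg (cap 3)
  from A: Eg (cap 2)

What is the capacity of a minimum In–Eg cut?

7

Augment In→D→R3→Eg: bottleneck 2, flow now 2.
Augment In→D→Core→Eg: bottleneck 3, flow now 5.
Augment In→R1→A→Eg: bottleneck 2, flow now 7.
No augmenting path remains; maximum flow = 7.
By max-flow min-cut, the minimum cut capacity equals the max flow.
In the residual graph, reachable from In: {In, D, R1, F, R3, Core, A}.
Min-cut edges: R3→Eg (2), Core→Eg (3), A→Eg (2); capacity 2 + 3 + 2 = 7.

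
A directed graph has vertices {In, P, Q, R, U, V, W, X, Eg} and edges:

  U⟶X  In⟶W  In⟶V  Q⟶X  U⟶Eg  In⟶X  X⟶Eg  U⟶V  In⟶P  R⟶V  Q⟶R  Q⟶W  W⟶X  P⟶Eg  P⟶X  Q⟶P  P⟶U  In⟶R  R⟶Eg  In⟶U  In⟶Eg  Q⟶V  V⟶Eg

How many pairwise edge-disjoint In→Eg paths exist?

6

Assign every edge capacity 1; by Menger, the answer equals the max flow.
Path In→Eg (+1); total 1.
Path In→P→Eg (+1); total 2.
Path In→R→Eg (+1); total 3.
Path In→U→Eg (+1); total 4.
Path In→V→Eg (+1); total 5.
Path In→X→Eg (+1); total 6.
No residual In→Eg path; max flow = 6.
Certifying cut of size 6: {In→Eg, In→P, In→R, In→U, In→V, X→Eg}.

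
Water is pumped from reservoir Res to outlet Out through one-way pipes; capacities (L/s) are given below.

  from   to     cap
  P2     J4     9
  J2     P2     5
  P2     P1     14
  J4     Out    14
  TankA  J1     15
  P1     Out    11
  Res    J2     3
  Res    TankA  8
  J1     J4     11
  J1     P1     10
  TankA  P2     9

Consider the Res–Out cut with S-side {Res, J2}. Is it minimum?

Given cut capacity: 8 + 5 = 13.
Augment Res→TankA→P2→J4→Out: bottleneck 8, flow now 8.
Augment Res→J2→P2→J4→Out: bottleneck 1, flow now 9.
Augment Res→J2→P2→P1→Out: bottleneck 2, flow now 11.
No augmenting path remains; maximum flow = 11.
In the residual graph, reachable from Res: {Res}.
Min-cut edges: Res→TankA (8), Res→J2 (3); capacity 8 + 3 = 11.
Cut capacity 13 exceeds the max flow 11, so it is not minimum.

No — its capacity is 13, but the minimum cut has capacity 11.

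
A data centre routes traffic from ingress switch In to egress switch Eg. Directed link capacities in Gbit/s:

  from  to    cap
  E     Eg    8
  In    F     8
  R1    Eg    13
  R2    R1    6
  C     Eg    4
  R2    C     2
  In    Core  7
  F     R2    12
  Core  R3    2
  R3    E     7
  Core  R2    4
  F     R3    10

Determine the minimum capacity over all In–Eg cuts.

14

Augment In→Core→R3→E→Eg: bottleneck 2, flow now 2.
Augment In→Core→R2→C→Eg: bottleneck 2, flow now 4.
Augment In→Core→R2→R1→Eg: bottleneck 2, flow now 6.
Augment In→F→R3→E→Eg: bottleneck 5, flow now 11.
Augment In→F→R2→R1→Eg: bottleneck 3, flow now 14.
No augmenting path remains; maximum flow = 14.
By max-flow min-cut, the minimum cut capacity equals the max flow.
In the residual graph, reachable from In: {In, Core}.
Min-cut edges: In→F (8), Core→R3 (2), Core→R2 (4); capacity 8 + 2 + 4 = 14.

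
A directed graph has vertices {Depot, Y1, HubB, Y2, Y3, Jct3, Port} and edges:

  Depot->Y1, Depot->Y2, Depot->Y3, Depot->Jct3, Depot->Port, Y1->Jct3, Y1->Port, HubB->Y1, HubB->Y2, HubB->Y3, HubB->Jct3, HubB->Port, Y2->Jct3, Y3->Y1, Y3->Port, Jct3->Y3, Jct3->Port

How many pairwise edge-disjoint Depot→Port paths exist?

Assign every edge capacity 1; by Menger, the answer equals the max flow.
Path Depot→Port (+1); total 1.
Path Depot→Y1→Port (+1); total 2.
Path Depot→Y3→Port (+1); total 3.
Path Depot→Jct3→Port (+1); total 4.
No residual Depot→Port path; max flow = 4.
Certifying cut of size 4: {Depot→Port, Jct3→Port, Y1→Port, Y3→Port}.

4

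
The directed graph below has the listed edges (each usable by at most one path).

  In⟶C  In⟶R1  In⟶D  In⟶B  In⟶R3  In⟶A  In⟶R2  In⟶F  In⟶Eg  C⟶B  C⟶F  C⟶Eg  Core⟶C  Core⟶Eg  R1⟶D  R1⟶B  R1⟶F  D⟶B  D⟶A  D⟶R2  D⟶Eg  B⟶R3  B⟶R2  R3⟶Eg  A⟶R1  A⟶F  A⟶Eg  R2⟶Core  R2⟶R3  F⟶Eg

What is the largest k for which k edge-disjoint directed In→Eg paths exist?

Assign every edge capacity 1; by Menger, the answer equals the max flow.
Path In→Eg (+1); total 1.
Path In→C→Eg (+1); total 2.
Path In→D→Eg (+1); total 3.
Path In→R3→Eg (+1); total 4.
Path In→A→Eg (+1); total 5.
Path In→F→Eg (+1); total 6.
Path In→R2→Core→Eg (+1); total 7.
No residual In→Eg path; max flow = 7.
Certifying cut of size 7: {A→Eg, D→Eg, F→Eg, In→C, In→Eg, R2→Core, R3→Eg}.

7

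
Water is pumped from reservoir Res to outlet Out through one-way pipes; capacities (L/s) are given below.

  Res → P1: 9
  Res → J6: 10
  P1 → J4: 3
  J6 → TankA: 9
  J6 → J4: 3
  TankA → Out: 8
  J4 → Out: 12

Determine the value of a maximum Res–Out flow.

Augment Res→P1→J4→Out: bottleneck 3, flow now 3.
Augment Res→J6→TankA→Out: bottleneck 8, flow now 11.
Augment Res→J6→J4→Out: bottleneck 2, flow now 13.
No augmenting path remains; maximum flow = 13.
In the residual graph, reachable from Res: {Res, P1}.
Min-cut edges: Res→J6 (10), P1→J4 (3); capacity 10 + 3 = 13.
This cut is saturated, so no flow can exceed 13.

13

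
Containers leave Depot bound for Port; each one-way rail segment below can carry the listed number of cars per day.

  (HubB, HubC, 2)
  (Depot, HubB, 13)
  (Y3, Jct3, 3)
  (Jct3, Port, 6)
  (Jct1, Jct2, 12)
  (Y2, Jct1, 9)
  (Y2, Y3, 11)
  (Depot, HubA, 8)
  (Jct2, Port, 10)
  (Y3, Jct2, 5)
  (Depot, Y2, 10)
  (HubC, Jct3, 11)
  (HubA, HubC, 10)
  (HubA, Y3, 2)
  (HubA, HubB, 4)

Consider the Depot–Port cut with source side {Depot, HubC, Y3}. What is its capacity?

Edges leaving {Depot, HubC, Y3}: Depot→HubB (13), Depot→HubA (8), Depot→Y2 (10), HubC→Jct3 (11), Y3→Jct2 (5), Y3→Jct3 (3).
Cut capacity = 13 + 8 + 10 + 11 + 5 + 3 = 50.

50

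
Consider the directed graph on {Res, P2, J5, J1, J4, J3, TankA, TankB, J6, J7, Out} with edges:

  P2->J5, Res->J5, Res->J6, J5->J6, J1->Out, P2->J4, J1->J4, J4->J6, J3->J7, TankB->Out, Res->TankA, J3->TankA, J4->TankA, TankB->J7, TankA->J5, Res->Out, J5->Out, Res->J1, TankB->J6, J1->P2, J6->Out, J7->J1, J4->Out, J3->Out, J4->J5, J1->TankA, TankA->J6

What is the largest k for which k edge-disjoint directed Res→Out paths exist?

Assign every edge capacity 1; by Menger, the answer equals the max flow.
Path Res→Out (+1); total 1.
Path Res→J5→Out (+1); total 2.
Path Res→J1→Out (+1); total 3.
Path Res→J6→Out (+1); total 4.
No residual Res→Out path; max flow = 4.
Certifying cut of size 4: {J5→Out, J6→Out, Res→J1, Res→Out}.

4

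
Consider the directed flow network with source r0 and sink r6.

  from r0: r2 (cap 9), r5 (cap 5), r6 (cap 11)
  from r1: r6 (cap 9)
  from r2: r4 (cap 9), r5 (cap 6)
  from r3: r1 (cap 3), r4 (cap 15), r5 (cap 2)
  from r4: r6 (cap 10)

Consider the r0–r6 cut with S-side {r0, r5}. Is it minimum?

Given cut capacity: 9 + 11 = 20.
Augment r0→r6: bottleneck 11, flow now 11.
Augment r0→r2→r4→r6: bottleneck 9, flow now 20.
No augmenting path remains; maximum flow = 20.
Cut capacity 20 equals the max flow, so it is a minimum cut.

Yes — it is a minimum cut (capacity 20).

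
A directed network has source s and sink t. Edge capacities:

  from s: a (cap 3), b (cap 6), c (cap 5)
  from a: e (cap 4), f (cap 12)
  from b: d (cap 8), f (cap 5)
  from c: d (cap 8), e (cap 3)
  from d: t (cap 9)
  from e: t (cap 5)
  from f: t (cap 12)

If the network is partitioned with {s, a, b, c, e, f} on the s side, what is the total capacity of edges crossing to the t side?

Edges leaving {s, a, b, c, e, f}: b→d (8), c→d (8), e→t (5), f→t (12).
Cut capacity = 8 + 8 + 5 + 12 = 33.

33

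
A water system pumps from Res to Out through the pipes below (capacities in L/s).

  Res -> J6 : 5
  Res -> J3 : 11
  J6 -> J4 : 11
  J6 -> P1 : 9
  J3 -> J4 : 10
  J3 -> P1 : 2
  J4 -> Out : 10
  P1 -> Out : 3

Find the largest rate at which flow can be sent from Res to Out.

Augment Res→J6→J4→Out: bottleneck 5, flow now 5.
Augment Res→J3→J4→Out: bottleneck 5, flow now 10.
Augment Res→J3→P1→Out: bottleneck 2, flow now 12.
Augment Res→J3→J4→J6→P1→Out: bottleneck 1, flow now 13. (uses reverse residual edge)
No augmenting path remains; maximum flow = 13.
In the residual graph, reachable from Res: {Res, J6, J3, J4, P1}.
Min-cut edges: J4→Out (10), P1→Out (3); capacity 10 + 3 = 13.
This cut is saturated, so no flow can exceed 13.

13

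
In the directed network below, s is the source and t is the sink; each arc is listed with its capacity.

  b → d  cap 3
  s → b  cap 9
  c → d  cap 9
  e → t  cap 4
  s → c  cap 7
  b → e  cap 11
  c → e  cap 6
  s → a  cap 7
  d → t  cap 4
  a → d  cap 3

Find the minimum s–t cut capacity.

8

Augment s→a→d→t: bottleneck 3, flow now 3.
Augment s→b→d→t: bottleneck 1, flow now 4.
Augment s→b→e→t: bottleneck 4, flow now 8.
No augmenting path remains; maximum flow = 8.
By max-flow min-cut, the minimum cut capacity equals the max flow.
In the residual graph, reachable from s: {s, a, b, c, d, e}.
Min-cut edges: d→t (4), e→t (4); capacity 4 + 4 = 8.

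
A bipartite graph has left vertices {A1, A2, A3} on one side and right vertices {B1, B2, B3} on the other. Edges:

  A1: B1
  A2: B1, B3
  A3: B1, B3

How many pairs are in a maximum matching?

2

Unit-capacity flow: source→left, listed edges, right→sink; max matching = max flow.
Augmenting path A1→B1 (+1); matched 1.
Augmenting path A2→B3 (+1); matched 2.
No augmenting path remains; maximum matching = 2.
König certificate: {B1, B3} is a vertex cover of size 2 (every listed pair touches it), so no matching can be larger.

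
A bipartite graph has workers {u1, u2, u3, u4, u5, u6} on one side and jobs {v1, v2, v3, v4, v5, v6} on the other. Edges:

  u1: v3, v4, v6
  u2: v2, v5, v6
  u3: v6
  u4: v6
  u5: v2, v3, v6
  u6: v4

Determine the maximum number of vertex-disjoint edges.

Unit-capacity flow: source→left, listed edges, right→sink; max matching = max flow.
Augmenting path u1→v3 (+1); matched 1.
Augmenting path u2→v2 (+1); matched 2.
Augmenting path u3→v6 (+1); matched 3.
Augmenting path u6→v4 (+1); matched 4.
Augmenting path u5→v2→u2→v5 (+1); matched 5.
No augmenting path remains; maximum matching = 5.
König certificate: {u1, u2, u5, u6, v6} is a vertex cover of size 5 (every listed pair touches it), so no matching can be larger.

5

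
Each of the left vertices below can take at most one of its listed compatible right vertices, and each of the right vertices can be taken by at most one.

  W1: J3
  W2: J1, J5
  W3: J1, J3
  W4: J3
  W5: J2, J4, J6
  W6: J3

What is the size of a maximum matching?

4

Unit-capacity flow: source→left, listed edges, right→sink; max matching = max flow.
Augmenting path W1→J3 (+1); matched 1.
Augmenting path W2→J1 (+1); matched 2.
Augmenting path W5→J2 (+1); matched 3.
Augmenting path W3→J1→W2→J5 (+1); matched 4.
No augmenting path remains; maximum matching = 4.
König certificate: {W2, W3, W5, J3} is a vertex cover of size 4 (every listed pair touches it), so no matching can be larger.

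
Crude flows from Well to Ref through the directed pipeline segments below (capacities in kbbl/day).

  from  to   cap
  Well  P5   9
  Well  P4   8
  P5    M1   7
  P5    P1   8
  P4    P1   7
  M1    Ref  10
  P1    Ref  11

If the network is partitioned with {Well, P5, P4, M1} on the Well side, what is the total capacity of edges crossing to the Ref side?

25

Edges leaving {Well, P5, P4, M1}: P5→P1 (8), P4→P1 (7), M1→Ref (10).
Cut capacity = 8 + 7 + 10 = 25.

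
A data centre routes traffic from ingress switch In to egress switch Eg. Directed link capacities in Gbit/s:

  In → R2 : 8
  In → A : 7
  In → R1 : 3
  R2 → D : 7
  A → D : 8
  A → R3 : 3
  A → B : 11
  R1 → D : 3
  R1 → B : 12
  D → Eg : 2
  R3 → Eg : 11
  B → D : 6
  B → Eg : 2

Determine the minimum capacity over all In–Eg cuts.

Augment In→R2→D→Eg: bottleneck 2, flow now 2.
Augment In→A→R3→Eg: bottleneck 3, flow now 5.
Augment In→A→B→Eg: bottleneck 2, flow now 7.
No augmenting path remains; maximum flow = 7.
By max-flow min-cut, the minimum cut capacity equals the max flow.
In the residual graph, reachable from In: {In, R2, A, R1, D, B}.
Min-cut edges: A→R3 (3), D→Eg (2), B→Eg (2); capacity 3 + 2 + 2 = 7.

7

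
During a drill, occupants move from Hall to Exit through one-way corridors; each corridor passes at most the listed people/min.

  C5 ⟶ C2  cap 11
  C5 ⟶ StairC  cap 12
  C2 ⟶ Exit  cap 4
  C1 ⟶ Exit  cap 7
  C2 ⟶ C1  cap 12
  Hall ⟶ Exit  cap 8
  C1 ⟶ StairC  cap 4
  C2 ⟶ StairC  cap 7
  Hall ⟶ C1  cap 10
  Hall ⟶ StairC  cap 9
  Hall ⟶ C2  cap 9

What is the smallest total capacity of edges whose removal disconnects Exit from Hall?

19

Augment Hall→Exit: bottleneck 8, flow now 8.
Augment Hall→C2→Exit: bottleneck 4, flow now 12.
Augment Hall→C1→Exit: bottleneck 7, flow now 19.
No augmenting path remains; maximum flow = 19.
By max-flow min-cut, the minimum cut capacity equals the max flow.
In the residual graph, reachable from Hall: {Hall, C2, C1, StairC}.
Min-cut edges: Hall→Exit (8), C2→Exit (4), C1→Exit (7); capacity 8 + 4 + 7 = 19.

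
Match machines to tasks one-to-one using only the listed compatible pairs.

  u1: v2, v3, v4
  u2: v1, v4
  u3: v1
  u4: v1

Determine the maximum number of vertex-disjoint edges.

Unit-capacity flow: source→left, listed edges, right→sink; max matching = max flow.
Augmenting path u1→v2 (+1); matched 1.
Augmenting path u2→v1 (+1); matched 2.
Augmenting path u3→v1→u2→v4 (+1); matched 3.
No augmenting path remains; maximum matching = 3.
König certificate: {u1, u2, v1} is a vertex cover of size 3 (every listed pair touches it), so no matching can be larger.

3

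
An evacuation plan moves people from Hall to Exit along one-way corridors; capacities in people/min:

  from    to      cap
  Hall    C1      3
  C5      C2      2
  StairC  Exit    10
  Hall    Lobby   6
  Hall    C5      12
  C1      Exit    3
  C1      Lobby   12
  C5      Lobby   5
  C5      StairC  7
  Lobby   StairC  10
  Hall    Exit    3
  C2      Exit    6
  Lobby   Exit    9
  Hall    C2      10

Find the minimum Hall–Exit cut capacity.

Augment Hall→Exit: bottleneck 3, flow now 3.
Augment Hall→C1→Exit: bottleneck 3, flow now 6.
Augment Hall→C2→Exit: bottleneck 6, flow now 12.
Augment Hall→Lobby→Exit: bottleneck 6, flow now 18.
Augment Hall→C5→Lobby→Exit: bottleneck 3, flow now 21.
Augment Hall→C5→StairC→Exit: bottleneck 7, flow now 28.
Augment Hall→C5→Lobby→StairC→Exit: bottleneck 2, flow now 30.
No augmenting path remains; maximum flow = 30.
By max-flow min-cut, the minimum cut capacity equals the max flow.
In the residual graph, reachable from Hall: {Hall, C2}.
Min-cut edges: Hall→C1 (3), Hall→C5 (12), Hall→Lobby (6), Hall→Exit (3), C2→Exit (6); capacity 3 + 12 + 6 + 3 + 6 = 30.

30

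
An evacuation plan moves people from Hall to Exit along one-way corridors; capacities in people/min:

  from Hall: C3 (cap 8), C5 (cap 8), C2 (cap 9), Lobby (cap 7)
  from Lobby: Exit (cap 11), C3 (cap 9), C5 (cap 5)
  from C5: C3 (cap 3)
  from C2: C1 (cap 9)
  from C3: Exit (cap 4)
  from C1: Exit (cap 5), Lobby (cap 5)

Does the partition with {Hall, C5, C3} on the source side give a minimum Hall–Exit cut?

Yes — it is a minimum cut (capacity 20).

Given cut capacity: 7 + 9 + 4 = 20.
Augment Hall→Lobby→Exit: bottleneck 7, flow now 7.
Augment Hall→C3→Exit: bottleneck 4, flow now 11.
Augment Hall→C2→C1→Exit: bottleneck 5, flow now 16.
Augment Hall→C2→C1→Lobby→Exit: bottleneck 4, flow now 20.
No augmenting path remains; maximum flow = 20.
Cut capacity 20 equals the max flow, so it is a minimum cut.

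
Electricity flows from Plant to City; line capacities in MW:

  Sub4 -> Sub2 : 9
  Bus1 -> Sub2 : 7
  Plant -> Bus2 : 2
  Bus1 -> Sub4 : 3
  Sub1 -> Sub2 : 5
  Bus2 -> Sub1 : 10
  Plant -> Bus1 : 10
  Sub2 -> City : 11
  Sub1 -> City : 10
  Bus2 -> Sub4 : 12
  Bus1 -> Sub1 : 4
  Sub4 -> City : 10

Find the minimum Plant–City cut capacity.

12

Augment Plant→Bus1→Sub1→City: bottleneck 4, flow now 4.
Augment Plant→Bus1→Sub2→City: bottleneck 6, flow now 10.
Augment Plant→Bus2→Sub1→City: bottleneck 2, flow now 12.
No augmenting path remains; maximum flow = 12.
By max-flow min-cut, the minimum cut capacity equals the max flow.
In the residual graph, reachable from Plant: {Plant}.
Min-cut edges: Plant→Bus1 (10), Plant→Bus2 (2); capacity 10 + 2 = 12.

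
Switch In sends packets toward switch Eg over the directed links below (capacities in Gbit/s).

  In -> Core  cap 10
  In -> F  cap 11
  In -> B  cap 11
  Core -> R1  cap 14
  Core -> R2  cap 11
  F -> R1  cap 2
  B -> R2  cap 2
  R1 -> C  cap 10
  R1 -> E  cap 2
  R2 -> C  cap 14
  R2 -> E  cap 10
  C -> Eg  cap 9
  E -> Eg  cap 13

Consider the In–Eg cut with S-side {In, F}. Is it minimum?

Given cut capacity: 10 + 11 + 2 = 23.
Augment In→Core→R1→C→Eg: bottleneck 9, flow now 9.
Augment In→Core→R1→E→Eg: bottleneck 1, flow now 10.
Augment In→F→R1→E→Eg: bottleneck 1, flow now 11.
Augment In→B→R2→E→Eg: bottleneck 2, flow now 13.
Augment In→F→R1→Core→R2→E→Eg: bottleneck 1, flow now 14. (uses reverse residual edge)
No augmenting path remains; maximum flow = 14.
In the residual graph, reachable from In: {In, F, B}.
Min-cut edges: In→Core (10), F→R1 (2), B→R2 (2); capacity 10 + 2 + 2 = 14.
Cut capacity 23 exceeds the max flow 14, so it is not minimum.

No — its capacity is 23, but the minimum cut has capacity 14.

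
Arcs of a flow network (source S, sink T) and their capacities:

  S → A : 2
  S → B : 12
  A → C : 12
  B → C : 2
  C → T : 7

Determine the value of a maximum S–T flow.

Augment S→A→C→T: bottleneck 2, flow now 2.
Augment S→B→C→T: bottleneck 2, flow now 4.
No augmenting path remains; maximum flow = 4.
In the residual graph, reachable from S: {S, B}.
Min-cut edges: S→A (2), B→C (2); capacity 2 + 2 = 4.
This cut is saturated, so no flow can exceed 4.

4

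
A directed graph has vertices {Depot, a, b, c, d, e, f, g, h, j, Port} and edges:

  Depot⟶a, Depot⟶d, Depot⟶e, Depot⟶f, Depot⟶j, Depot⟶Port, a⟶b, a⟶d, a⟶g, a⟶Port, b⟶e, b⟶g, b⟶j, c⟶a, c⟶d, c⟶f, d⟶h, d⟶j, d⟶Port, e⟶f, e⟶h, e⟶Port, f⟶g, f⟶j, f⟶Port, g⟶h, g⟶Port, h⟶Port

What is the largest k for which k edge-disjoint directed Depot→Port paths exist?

5

Assign every edge capacity 1; by Menger, the answer equals the max flow.
Path Depot→Port (+1); total 1.
Path Depot→a→Port (+1); total 2.
Path Depot→d→Port (+1); total 3.
Path Depot→e→Port (+1); total 4.
Path Depot→f→Port (+1); total 5.
No residual Depot→Port path; max flow = 5.
Certifying cut of size 5: {Depot→Port, Depot→a, Depot→d, Depot→e, Depot→f}.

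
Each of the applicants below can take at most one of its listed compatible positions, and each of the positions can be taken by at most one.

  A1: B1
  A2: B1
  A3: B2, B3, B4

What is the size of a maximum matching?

2

Unit-capacity flow: source→left, listed edges, right→sink; max matching = max flow.
Augmenting path A1→B1 (+1); matched 1.
Augmenting path A3→B2 (+1); matched 2.
No augmenting path remains; maximum matching = 2.
König certificate: {A3, B1} is a vertex cover of size 2 (every listed pair touches it), so no matching can be larger.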